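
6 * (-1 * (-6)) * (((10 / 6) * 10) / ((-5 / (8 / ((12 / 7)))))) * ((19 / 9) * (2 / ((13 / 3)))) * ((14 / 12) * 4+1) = -3091.97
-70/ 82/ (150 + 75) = -0.00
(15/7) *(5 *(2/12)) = 25/14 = 1.79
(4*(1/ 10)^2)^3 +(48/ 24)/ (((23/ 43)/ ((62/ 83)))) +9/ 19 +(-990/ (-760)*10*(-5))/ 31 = 40963858177/ 35137531250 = 1.17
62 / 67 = 0.93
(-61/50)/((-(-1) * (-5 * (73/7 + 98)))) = 427/189750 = 0.00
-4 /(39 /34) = -136 /39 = -3.49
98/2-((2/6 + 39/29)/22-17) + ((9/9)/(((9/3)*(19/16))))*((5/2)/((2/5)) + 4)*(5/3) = 3857653/54549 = 70.72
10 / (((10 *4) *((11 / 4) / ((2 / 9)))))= 2 / 99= 0.02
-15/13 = -1.15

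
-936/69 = -312/23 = -13.57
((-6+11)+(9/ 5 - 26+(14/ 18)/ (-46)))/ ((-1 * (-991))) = -39779/ 2051370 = -0.02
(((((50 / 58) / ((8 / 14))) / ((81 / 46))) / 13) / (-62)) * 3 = -0.00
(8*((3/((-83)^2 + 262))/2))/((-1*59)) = -12/421909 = -0.00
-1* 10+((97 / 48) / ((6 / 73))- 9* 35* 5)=-449399 / 288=-1560.41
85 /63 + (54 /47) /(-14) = 536 /423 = 1.27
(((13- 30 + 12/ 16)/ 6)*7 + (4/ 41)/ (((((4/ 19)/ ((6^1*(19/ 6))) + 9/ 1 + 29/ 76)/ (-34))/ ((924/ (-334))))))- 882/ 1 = -6753740763/ 7504312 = -899.98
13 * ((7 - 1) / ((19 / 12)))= 49.26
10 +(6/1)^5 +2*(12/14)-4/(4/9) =54451/7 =7778.71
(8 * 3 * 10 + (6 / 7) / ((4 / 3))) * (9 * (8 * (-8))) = -970272 / 7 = -138610.29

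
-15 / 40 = -3 / 8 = -0.38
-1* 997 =-997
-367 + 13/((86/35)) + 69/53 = -360.41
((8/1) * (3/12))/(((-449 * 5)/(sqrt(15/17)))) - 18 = -18 - 2 * sqrt(255)/38165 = -18.00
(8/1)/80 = 1/10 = 0.10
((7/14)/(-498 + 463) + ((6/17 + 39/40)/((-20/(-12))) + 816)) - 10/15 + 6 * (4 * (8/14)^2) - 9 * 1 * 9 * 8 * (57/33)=-1623611287/5497800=-295.32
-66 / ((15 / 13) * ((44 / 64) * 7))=-416 / 35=-11.89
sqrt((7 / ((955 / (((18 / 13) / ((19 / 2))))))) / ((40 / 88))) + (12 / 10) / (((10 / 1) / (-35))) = -21 / 5 + 6* sqrt(3632629) / 235885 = -4.15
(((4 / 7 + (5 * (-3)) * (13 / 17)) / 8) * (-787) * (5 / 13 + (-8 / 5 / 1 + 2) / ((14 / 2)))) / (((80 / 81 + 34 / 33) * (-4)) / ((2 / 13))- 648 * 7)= -0.10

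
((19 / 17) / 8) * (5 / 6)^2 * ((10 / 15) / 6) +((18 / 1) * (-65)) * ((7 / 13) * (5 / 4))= -34699925 / 44064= -787.49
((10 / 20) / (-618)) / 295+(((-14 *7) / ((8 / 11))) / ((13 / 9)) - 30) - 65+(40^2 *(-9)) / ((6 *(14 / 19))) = -57160429163 / 16590210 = -3445.43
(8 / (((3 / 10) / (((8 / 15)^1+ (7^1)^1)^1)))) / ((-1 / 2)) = -3616 / 9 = -401.78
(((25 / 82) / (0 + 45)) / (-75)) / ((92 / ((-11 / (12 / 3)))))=11 / 4073760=0.00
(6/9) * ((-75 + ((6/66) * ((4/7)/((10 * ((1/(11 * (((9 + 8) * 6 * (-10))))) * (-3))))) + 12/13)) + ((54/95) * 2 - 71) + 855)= 12630146/25935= 486.99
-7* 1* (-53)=371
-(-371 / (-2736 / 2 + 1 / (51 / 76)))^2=-7306209 / 99121936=-0.07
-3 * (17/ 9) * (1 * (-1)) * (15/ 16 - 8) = -1921/ 48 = -40.02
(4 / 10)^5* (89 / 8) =356 / 3125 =0.11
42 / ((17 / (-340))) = -840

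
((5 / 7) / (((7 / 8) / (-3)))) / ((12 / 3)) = -30 / 49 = -0.61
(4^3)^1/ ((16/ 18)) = 72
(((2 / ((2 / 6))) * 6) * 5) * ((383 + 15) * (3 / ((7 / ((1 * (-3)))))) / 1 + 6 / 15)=-644256 / 7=-92036.57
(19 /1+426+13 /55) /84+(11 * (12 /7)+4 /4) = 4151 /165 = 25.16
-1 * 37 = -37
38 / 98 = 19 / 49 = 0.39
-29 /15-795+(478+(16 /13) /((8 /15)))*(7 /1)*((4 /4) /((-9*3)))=-1617158 /1755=-921.46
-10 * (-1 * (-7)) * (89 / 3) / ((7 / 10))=-8900 / 3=-2966.67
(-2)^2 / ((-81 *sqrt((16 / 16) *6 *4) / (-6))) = 2 *sqrt(6) / 81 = 0.06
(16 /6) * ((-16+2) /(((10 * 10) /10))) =-56 /15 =-3.73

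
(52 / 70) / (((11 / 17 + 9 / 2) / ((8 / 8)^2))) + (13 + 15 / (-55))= 12.87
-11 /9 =-1.22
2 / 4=1 / 2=0.50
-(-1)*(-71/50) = -71/50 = -1.42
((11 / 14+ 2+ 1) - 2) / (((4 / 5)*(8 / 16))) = 125 / 28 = 4.46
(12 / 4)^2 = 9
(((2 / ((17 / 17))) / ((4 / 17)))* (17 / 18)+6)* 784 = 98980 / 9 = 10997.78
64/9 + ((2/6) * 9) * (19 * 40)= 20584/9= 2287.11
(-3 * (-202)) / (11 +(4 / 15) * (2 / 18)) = 81810 / 1489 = 54.94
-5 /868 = -0.01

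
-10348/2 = -5174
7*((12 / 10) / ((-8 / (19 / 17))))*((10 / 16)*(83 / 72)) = -11039 / 13056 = -0.85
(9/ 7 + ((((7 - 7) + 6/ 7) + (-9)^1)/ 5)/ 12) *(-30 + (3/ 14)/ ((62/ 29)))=-596919/ 17360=-34.38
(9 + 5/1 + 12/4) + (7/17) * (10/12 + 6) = 2021/102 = 19.81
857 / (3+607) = 857 / 610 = 1.40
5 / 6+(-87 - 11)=-97.17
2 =2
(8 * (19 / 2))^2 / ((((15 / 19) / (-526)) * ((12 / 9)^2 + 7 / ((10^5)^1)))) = -3463520640000 / 1600063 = -2164615.17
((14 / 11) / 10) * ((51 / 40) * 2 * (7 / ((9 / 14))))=5831 / 1650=3.53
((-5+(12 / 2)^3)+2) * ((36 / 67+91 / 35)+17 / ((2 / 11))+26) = 17501571 / 670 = 26121.75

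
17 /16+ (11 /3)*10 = 1811 /48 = 37.73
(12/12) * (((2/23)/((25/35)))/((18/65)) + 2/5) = 869/1035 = 0.84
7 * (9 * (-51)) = -3213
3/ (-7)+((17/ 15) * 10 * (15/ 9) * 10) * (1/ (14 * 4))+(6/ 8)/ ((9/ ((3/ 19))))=2023/ 684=2.96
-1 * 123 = -123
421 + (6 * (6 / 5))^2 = 11821 / 25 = 472.84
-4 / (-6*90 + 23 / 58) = 232 / 31297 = 0.01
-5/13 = -0.38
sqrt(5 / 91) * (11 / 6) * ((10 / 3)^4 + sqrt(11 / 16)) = 11 * sqrt(5005) / 2184 + 55000 * sqrt(455) / 22113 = 53.41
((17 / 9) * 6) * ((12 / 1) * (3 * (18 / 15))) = 489.60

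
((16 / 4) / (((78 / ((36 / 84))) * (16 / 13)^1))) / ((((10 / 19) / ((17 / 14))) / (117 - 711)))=-95931 / 3920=-24.47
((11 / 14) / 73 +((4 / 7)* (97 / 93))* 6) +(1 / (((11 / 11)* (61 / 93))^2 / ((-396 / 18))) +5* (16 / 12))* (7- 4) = -15304545071 / 117888722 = -129.82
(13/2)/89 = 13/178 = 0.07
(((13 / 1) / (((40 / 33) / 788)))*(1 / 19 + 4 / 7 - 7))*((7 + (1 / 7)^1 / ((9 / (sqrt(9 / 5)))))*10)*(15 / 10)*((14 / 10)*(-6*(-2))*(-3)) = 1290006432*sqrt(5) / 3325 + 27090135072 / 95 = 286026848.00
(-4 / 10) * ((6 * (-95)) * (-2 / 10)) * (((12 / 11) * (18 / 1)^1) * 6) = -295488 / 55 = -5372.51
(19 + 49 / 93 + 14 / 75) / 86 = 7639 / 33325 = 0.23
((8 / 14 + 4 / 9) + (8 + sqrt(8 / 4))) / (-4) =-142 / 63 - sqrt(2) / 4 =-2.61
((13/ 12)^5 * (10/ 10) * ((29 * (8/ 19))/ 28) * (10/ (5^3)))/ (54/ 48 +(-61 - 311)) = -10767497/ 76712378400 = -0.00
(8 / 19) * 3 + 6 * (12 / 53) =2640 / 1007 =2.62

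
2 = 2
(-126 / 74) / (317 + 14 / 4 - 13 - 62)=-0.01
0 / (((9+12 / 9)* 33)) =0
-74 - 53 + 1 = -126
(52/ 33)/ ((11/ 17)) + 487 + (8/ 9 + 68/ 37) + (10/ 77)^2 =971736767/ 1974357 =492.18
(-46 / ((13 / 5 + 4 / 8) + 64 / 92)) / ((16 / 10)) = -13225 / 1746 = -7.57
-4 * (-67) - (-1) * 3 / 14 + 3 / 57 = 71359 / 266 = 268.27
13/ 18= 0.72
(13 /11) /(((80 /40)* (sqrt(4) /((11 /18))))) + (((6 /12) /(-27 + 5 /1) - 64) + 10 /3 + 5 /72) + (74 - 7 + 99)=6967 /66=105.56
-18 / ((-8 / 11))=99 / 4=24.75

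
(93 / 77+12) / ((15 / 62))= 21018 / 385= 54.59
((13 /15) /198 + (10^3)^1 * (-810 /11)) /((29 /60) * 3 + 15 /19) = -755509046 /22977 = -32881.10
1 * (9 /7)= 9 /7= 1.29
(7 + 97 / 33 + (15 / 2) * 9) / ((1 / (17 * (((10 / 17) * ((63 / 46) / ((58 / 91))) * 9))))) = 439520445 / 29348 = 14976.16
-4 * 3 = -12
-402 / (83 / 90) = -435.90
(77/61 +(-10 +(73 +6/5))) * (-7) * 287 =-40111694/305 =-131513.75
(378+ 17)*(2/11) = 71.82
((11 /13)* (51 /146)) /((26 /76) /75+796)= 799425 /2152913737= 0.00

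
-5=-5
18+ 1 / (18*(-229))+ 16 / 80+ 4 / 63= 2634839 / 144270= 18.26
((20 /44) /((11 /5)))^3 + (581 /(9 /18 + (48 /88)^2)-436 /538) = 727.71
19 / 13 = 1.46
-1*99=-99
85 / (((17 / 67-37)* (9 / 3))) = -0.77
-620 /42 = -310 /21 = -14.76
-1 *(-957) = 957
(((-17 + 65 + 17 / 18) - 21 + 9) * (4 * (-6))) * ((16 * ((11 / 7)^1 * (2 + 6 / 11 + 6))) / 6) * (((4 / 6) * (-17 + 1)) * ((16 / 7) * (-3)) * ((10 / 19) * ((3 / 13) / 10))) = -7700480 / 273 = -28206.89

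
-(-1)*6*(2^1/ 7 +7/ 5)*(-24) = -242.74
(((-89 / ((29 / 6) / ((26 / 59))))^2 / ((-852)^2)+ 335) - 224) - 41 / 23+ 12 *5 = 57436739829939 / 339425567303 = 169.22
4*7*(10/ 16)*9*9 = 2835/ 2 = 1417.50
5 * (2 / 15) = 2 / 3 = 0.67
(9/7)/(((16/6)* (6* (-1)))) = -9/112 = -0.08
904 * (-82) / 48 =-4633 / 3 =-1544.33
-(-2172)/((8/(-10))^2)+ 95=13955/4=3488.75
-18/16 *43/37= -387/296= -1.31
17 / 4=4.25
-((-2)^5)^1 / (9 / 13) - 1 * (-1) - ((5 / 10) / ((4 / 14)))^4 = 87191 / 2304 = 37.84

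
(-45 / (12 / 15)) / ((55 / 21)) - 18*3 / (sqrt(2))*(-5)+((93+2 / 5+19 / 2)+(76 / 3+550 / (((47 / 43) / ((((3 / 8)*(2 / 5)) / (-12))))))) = 6232921 / 62040+135*sqrt(2) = 291.38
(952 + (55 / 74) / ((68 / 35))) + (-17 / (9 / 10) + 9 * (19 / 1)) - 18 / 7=349326979 / 317016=1101.92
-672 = -672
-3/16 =-0.19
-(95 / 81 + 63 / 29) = -7858 / 2349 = -3.35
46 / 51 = 0.90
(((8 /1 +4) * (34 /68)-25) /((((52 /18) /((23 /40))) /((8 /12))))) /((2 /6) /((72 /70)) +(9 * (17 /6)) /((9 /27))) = -35397 /1078610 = -0.03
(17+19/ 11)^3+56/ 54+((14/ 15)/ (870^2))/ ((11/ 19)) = 5514771065677/ 839528250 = 6568.89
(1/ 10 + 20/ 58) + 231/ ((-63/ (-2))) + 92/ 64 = 64141/ 6960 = 9.22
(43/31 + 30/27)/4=697/1116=0.62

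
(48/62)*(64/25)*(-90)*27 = -746496/155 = -4816.10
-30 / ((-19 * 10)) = 3 / 19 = 0.16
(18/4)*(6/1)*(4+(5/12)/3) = 447/4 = 111.75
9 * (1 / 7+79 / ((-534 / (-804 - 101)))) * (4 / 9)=1001998 / 1869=536.11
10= 10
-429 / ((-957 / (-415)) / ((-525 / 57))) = 944125 / 551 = 1713.48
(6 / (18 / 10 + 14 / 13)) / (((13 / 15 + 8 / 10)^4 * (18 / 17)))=351 / 1375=0.26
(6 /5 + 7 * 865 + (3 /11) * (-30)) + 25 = 334016 /55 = 6073.02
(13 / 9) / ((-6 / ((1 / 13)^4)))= -1 / 118638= -0.00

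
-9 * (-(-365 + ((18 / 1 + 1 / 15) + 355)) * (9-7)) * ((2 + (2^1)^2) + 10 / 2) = 7986 / 5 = 1597.20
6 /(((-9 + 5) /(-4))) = 6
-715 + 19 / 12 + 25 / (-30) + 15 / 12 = -713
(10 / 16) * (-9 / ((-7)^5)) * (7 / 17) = 45 / 326536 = 0.00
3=3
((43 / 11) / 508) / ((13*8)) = 43 / 581152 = 0.00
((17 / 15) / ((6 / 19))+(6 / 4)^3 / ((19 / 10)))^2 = 336685801 / 11696400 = 28.79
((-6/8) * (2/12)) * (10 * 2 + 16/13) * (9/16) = -621/416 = -1.49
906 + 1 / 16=906.06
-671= -671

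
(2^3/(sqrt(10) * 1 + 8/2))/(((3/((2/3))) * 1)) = 32/27-8 * sqrt(10)/27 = 0.25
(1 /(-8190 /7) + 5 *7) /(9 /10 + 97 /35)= 286643 /30069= 9.53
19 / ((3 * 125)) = 0.05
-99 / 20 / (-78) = 33 / 520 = 0.06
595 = 595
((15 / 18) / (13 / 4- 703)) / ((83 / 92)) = -920 / 696951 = -0.00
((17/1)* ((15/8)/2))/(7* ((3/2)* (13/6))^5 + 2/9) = 146880/23393507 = 0.01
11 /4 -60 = -229 /4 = -57.25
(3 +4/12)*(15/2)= 25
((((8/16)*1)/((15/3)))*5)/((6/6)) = 1/2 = 0.50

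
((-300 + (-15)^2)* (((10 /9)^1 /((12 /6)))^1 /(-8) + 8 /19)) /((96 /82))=-493025 /21888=-22.52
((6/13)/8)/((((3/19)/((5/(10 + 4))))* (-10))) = -19/1456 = -0.01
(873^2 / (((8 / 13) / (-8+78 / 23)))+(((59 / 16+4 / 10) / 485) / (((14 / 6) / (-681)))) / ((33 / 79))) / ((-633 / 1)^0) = -392202734041179 / 68714800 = -5707689.38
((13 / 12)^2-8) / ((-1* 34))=983 / 4896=0.20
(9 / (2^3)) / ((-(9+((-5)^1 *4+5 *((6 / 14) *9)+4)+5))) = -63 / 968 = -0.07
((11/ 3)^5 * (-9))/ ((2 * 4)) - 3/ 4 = -161213/ 216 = -746.36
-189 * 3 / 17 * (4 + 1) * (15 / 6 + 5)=-1250.74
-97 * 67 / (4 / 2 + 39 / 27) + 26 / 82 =-2397728 / 1271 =-1886.49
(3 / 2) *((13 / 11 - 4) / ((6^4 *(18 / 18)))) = -31 / 9504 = -0.00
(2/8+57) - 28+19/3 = 427/12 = 35.58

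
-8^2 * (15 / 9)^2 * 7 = -11200 / 9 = -1244.44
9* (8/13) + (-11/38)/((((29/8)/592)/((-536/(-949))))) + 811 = 413005417/522899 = 789.84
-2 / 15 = -0.13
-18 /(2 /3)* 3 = -81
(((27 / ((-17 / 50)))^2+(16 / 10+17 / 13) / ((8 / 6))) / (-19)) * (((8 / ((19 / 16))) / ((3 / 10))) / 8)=-931.99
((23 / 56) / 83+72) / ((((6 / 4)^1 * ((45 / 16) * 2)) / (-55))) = -7362938 / 15687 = -469.37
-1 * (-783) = 783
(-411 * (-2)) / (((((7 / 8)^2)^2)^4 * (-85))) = -231372430856159232 / 2824799098416085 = -81.91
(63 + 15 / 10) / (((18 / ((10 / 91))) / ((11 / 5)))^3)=57233 / 366235506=0.00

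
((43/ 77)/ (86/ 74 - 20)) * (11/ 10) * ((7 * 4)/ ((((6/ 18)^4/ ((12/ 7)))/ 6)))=-18557424/ 24395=-760.71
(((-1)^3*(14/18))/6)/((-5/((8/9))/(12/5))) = 112/2025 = 0.06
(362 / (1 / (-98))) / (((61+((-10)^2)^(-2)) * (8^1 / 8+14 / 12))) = -43440000 / 161837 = -268.42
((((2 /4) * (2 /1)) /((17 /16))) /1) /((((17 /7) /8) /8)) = 7168 /289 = 24.80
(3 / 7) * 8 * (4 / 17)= 0.81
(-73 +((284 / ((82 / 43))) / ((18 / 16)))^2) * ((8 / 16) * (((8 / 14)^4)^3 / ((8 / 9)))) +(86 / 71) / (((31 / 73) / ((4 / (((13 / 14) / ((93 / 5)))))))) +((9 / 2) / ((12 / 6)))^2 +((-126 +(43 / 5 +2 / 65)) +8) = 32383148416477939919 / 237883891496623344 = 136.13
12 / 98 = 6 / 49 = 0.12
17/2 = 8.50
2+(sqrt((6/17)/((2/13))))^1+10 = sqrt(663)/17+12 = 13.51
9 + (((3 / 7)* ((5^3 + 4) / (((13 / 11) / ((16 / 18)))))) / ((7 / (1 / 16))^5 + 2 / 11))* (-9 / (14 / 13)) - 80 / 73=2740467745692779 / 346714291047929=7.90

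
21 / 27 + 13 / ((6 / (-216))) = -467.22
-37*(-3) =111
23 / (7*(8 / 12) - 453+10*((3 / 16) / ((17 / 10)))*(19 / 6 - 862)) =-9384 / 569395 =-0.02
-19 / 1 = -19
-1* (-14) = 14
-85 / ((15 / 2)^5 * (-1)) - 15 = -2277581 / 151875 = -15.00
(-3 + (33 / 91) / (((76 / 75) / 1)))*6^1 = -54819 / 3458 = -15.85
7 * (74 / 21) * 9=222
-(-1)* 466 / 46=233 / 23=10.13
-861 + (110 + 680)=-71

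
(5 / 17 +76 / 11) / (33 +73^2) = 1347 / 1002694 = 0.00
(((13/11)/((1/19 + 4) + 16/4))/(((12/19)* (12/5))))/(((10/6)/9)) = 4693/8976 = 0.52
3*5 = 15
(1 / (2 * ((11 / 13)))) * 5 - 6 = -67 / 22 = -3.05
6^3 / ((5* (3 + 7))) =108 / 25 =4.32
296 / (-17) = -296 / 17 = -17.41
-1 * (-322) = 322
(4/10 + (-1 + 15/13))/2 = 18/65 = 0.28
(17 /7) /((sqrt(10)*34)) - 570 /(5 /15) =-1710+sqrt(10) /140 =-1709.98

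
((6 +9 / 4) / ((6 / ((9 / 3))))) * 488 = 2013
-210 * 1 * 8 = -1680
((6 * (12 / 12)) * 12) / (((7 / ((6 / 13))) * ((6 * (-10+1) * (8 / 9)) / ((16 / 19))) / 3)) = -432 / 1729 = -0.25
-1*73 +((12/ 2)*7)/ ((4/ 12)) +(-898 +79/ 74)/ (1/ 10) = -329904/ 37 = -8916.32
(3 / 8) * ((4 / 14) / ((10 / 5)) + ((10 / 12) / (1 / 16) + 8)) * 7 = 451 / 8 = 56.38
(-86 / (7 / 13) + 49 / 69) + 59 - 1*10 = -53132 / 483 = -110.00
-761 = -761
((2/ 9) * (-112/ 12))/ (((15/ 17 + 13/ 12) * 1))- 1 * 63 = -231175/ 3609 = -64.06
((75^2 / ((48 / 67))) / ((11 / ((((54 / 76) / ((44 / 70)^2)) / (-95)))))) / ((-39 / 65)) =1385015625 / 61502848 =22.52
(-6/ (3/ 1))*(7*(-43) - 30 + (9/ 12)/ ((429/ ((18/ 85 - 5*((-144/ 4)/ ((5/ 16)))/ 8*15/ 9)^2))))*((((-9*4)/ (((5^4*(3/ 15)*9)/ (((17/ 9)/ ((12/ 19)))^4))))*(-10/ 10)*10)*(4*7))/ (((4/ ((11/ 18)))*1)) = 1601503005053651/ 23914845000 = 66966.90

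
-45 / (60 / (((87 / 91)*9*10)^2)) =-45981675 / 8281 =-5552.67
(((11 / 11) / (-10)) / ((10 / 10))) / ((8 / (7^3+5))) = -87 / 20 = -4.35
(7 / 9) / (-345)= -7 / 3105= -0.00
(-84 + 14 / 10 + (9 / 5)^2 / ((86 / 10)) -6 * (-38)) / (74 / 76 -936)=-1190996 / 7639165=-0.16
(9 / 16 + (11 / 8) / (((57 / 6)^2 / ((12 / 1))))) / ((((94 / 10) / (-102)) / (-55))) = 444.82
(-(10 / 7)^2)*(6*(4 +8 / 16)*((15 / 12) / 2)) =-3375 / 98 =-34.44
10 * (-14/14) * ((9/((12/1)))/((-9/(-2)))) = -5/3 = -1.67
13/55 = 0.24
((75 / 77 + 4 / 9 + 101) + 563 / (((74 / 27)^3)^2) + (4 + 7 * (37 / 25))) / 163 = 335999326003904687 / 463715023094769600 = 0.72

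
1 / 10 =0.10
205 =205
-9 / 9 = -1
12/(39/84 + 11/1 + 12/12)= 336/349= 0.96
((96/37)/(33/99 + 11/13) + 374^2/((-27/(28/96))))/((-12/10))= 1040035345/827172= 1257.34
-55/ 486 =-0.11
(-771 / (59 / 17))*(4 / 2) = -26214 / 59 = -444.31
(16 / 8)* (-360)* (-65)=46800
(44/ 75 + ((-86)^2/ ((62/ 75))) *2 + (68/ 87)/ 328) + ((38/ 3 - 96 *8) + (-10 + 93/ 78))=615609674273/ 35937525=17130.00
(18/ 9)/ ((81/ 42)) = 28/ 27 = 1.04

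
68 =68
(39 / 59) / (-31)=-39 / 1829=-0.02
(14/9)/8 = 7/36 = 0.19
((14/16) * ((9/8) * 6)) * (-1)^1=-189/32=-5.91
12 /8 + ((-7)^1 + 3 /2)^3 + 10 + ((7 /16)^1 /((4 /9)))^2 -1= -634495 /4096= -154.91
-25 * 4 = -100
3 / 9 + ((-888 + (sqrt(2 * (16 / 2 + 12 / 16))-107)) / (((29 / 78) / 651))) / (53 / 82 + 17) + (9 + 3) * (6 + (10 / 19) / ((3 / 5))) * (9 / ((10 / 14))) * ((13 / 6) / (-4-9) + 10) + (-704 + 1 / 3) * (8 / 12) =-3192207672523 / 35878365 + 2081898 * sqrt(70) / 41963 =-88557.96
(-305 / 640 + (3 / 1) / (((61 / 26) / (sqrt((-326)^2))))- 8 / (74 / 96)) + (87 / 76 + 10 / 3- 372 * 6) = -29995173637 / 16467072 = -1821.52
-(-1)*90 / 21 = 4.29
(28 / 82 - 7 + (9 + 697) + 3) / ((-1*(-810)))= 14398 / 16605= 0.87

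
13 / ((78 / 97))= 97 / 6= 16.17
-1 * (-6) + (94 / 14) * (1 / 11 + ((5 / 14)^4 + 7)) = 53.72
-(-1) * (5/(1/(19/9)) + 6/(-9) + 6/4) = 205/18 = 11.39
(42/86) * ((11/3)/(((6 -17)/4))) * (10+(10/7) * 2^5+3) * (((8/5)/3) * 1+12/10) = -14248/215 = -66.27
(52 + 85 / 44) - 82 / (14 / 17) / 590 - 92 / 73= 348239383 / 6632780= 52.50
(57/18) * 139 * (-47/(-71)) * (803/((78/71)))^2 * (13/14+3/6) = 28413563393765/127764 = 222390997.42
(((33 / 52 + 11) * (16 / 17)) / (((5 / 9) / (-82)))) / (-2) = 178596 / 221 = 808.13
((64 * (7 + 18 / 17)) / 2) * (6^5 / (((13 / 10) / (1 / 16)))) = 21306240 / 221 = 96408.33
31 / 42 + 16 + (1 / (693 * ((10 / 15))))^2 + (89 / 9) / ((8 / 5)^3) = 174419647 / 9106944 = 19.15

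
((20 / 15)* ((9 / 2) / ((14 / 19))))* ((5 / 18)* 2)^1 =95 / 21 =4.52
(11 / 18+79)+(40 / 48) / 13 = 79.68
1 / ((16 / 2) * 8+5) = 1 / 69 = 0.01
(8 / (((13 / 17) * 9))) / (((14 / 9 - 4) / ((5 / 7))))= -340 / 1001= -0.34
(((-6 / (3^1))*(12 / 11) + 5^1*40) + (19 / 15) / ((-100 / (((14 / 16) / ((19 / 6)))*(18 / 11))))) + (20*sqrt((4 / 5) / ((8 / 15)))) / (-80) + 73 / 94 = 102670539 / 517000- sqrt(6) / 8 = 198.28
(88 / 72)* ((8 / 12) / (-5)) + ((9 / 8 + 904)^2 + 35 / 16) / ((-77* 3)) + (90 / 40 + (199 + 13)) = -2217022121 / 665280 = -3332.46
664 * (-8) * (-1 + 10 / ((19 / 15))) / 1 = -695872 / 19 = -36624.84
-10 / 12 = -5 / 6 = -0.83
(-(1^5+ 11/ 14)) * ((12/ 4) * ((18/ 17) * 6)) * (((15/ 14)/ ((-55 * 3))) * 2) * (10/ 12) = 3375/ 9163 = 0.37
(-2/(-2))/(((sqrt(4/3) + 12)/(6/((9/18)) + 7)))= 171/107 - 19 * sqrt(3)/214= 1.44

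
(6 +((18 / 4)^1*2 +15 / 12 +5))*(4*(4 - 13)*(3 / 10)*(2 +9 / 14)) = -16983 / 28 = -606.54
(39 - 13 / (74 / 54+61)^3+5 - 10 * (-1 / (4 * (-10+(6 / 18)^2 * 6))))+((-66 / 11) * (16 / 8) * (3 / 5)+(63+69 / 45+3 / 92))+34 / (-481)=112087558517672099 / 1109477421753792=101.03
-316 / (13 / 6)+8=-1792 / 13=-137.85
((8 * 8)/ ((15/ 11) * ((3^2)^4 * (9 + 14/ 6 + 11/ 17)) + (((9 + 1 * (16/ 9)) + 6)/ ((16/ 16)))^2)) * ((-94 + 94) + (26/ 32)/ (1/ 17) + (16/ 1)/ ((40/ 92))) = 122660406/ 4069540105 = 0.03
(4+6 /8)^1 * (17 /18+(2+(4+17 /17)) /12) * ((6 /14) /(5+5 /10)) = 95 /168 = 0.57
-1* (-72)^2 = -5184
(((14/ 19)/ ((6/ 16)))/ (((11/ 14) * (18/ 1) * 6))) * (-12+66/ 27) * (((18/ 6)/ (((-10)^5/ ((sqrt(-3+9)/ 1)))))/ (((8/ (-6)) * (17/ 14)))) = -14749 * sqrt(6)/ 3597412500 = -0.00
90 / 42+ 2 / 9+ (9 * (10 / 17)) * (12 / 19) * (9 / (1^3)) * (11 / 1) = 6784087 / 20349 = 333.39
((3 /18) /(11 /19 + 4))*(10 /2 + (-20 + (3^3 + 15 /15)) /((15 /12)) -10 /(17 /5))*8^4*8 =223821824 /22185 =10088.88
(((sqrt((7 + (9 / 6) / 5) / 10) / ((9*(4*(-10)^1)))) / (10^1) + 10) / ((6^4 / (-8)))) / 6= -5 / 486 + sqrt(73) / 34992000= -0.01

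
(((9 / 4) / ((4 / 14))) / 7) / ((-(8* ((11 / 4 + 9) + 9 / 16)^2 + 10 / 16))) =-12 / 12943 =-0.00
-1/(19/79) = -79/19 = -4.16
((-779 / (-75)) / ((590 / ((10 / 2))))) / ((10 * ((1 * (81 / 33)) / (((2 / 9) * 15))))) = 8569 / 716850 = 0.01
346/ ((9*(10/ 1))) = 173/ 45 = 3.84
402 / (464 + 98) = 201 / 281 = 0.72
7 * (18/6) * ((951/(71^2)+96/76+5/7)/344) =2178399/16473988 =0.13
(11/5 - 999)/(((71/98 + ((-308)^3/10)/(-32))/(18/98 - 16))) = 7725200/44740589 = 0.17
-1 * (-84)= 84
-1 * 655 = -655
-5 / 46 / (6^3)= -5 / 9936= -0.00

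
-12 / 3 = -4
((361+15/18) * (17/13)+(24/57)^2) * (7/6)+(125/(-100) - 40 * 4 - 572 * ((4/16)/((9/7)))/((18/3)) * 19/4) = 302.93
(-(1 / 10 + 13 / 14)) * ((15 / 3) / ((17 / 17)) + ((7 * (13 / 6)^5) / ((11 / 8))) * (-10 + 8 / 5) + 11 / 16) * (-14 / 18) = -145141451 / 89100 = -1628.97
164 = 164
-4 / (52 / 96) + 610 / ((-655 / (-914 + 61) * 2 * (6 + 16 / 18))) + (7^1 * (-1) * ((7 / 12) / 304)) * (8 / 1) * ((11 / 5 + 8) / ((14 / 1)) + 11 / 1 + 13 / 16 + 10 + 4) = 91328001247 / 1925888640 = 47.42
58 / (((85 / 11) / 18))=11484 / 85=135.11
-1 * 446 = -446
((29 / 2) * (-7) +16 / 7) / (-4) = 1389 / 56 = 24.80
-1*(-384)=384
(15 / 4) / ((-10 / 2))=-3 / 4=-0.75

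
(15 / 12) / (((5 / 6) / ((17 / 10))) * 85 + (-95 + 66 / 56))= -105 / 4381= -0.02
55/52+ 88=4631/52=89.06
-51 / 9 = -5.67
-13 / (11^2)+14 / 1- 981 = -117020 / 121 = -967.11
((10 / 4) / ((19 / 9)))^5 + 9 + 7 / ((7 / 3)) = 1135350141 / 79235168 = 14.33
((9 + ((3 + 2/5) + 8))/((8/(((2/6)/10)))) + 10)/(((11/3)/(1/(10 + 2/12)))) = 18153/67100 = 0.27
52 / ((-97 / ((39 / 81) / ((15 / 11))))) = -0.19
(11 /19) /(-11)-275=-5226 /19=-275.05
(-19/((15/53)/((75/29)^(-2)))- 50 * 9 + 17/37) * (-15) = 1434744194/208125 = 6893.67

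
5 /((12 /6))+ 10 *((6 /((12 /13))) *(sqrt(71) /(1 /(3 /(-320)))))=5 /2 - 39 *sqrt(71) /64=-2.63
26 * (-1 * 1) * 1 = -26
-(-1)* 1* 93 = 93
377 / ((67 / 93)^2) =3260673 / 4489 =726.37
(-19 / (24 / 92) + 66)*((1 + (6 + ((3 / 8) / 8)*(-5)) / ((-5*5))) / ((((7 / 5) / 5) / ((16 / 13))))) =-50471 / 2184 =-23.11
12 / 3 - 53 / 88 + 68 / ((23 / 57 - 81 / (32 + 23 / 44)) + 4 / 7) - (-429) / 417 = -15854165677 / 392047832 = -40.44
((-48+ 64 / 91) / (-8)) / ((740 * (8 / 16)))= 269 / 16835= 0.02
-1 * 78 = -78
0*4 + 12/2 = 6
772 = 772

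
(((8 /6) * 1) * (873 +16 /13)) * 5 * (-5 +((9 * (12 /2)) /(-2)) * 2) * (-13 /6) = 6705350 /9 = 745038.89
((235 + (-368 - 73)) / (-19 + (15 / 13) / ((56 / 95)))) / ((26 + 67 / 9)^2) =1735344 / 160583801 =0.01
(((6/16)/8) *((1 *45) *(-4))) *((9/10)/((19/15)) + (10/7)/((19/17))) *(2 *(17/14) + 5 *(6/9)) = -2880405/29792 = -96.68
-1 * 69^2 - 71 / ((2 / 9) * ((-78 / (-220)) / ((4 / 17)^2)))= -18074517 / 3757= -4810.89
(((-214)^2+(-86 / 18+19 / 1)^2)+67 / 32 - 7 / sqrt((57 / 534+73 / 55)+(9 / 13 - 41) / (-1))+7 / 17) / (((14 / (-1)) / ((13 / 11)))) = -26350717159 / 6785856+13*sqrt(676117675090) / 116874274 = -3883.09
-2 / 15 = -0.13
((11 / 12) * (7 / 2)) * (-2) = -77 / 12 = -6.42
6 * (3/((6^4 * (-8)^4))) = 1/294912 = 0.00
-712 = -712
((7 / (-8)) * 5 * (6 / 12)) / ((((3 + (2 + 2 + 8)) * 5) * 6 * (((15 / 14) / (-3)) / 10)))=49 / 360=0.14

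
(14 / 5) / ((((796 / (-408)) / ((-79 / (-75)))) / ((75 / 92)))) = -28203 / 22885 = -1.23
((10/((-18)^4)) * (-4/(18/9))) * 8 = -10/6561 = -0.00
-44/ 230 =-22/ 115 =-0.19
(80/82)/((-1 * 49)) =-40/2009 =-0.02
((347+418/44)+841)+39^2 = 5437/2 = 2718.50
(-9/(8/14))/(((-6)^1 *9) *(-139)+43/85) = -5355/2552212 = -0.00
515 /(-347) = -515 /347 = -1.48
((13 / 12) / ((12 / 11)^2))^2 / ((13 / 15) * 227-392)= -12371645 / 2915315712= -0.00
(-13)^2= 169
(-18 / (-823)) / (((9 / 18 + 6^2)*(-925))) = -36 / 55573075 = -0.00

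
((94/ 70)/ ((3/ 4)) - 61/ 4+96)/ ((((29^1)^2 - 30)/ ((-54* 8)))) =-1248012/ 28385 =-43.97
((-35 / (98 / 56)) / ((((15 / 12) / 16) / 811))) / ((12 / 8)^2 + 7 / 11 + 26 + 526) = -9135104 / 24415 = -374.16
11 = 11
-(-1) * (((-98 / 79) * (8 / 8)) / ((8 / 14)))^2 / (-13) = -117649 / 324532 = -0.36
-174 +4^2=-158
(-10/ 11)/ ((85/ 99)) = -18/ 17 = -1.06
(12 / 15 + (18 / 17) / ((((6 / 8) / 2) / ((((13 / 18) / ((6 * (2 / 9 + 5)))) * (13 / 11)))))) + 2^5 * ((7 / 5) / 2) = 1022904 / 43945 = 23.28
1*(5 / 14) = 5 / 14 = 0.36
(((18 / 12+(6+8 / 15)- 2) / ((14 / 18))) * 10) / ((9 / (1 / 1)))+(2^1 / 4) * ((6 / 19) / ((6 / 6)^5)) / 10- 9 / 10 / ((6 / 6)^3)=15431 / 1995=7.73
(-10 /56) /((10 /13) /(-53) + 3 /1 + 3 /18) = -0.06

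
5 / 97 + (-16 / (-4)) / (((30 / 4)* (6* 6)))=869 / 13095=0.07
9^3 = 729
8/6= 4/3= 1.33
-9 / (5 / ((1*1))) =-9 / 5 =-1.80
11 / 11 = 1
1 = 1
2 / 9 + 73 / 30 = 239 / 90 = 2.66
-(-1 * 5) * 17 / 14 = 6.07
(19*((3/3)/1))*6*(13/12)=247/2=123.50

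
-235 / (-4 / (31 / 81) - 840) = 7285 / 26364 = 0.28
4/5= 0.80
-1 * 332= -332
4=4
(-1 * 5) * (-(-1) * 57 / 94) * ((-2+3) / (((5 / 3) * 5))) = -171 / 470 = -0.36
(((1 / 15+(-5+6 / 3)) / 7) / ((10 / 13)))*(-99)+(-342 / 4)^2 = 5154927 / 700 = 7364.18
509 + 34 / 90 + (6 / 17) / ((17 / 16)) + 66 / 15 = 1337200 / 2601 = 514.11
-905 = -905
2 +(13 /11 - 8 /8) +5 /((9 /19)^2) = 21799 /891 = 24.47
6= 6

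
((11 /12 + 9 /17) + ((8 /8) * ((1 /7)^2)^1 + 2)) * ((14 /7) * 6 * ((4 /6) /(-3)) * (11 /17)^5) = -11161156402 /10644667929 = -1.05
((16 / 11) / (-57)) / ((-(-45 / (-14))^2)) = 3136 / 1269675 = 0.00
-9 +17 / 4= -19 / 4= -4.75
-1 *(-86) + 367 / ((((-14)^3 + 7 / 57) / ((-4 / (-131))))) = 1761929990 / 20488531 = 86.00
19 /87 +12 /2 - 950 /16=-36997 /696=-53.16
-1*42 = -42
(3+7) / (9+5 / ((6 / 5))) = 0.76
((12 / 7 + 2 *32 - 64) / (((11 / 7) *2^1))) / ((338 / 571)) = 1713 / 1859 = 0.92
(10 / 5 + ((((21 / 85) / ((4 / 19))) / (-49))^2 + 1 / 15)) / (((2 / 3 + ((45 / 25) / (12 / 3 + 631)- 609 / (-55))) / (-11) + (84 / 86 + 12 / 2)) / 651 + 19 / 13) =28064025650415183 / 19964489453572496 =1.41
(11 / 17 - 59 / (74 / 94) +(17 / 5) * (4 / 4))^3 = -11086136052888833 / 31107273625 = -356384.05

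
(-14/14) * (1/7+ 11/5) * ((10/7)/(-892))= 41/10927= 0.00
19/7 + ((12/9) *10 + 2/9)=1025/63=16.27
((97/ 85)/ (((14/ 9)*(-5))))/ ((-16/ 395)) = 68967/ 19040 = 3.62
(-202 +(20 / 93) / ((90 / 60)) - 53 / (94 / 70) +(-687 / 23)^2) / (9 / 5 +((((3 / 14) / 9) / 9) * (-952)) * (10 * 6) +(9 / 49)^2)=-27100769832395 / 6215611935761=-4.36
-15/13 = -1.15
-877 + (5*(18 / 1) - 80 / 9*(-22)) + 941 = 3146 / 9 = 349.56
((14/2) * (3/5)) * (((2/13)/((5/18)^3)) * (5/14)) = 17496/1625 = 10.77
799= 799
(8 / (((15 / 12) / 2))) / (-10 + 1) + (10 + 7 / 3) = 491 / 45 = 10.91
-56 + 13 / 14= -771 / 14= -55.07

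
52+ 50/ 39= 2078/ 39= 53.28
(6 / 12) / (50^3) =1 / 250000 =0.00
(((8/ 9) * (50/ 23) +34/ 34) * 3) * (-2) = -1214/ 69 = -17.59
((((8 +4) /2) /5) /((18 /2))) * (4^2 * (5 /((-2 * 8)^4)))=1 /6144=0.00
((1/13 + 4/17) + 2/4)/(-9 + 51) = 0.02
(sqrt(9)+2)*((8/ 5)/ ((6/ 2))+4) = 68/ 3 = 22.67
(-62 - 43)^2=11025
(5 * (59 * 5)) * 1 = 1475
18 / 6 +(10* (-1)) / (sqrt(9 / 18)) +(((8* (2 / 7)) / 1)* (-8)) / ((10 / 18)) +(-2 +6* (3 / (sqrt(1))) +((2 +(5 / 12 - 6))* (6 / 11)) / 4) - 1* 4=-56681 / 3080 - 10* sqrt(2)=-32.55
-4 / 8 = -1 / 2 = -0.50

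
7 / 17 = 0.41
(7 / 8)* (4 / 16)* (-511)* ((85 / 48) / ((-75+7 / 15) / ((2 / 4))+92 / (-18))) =4560675 / 3552256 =1.28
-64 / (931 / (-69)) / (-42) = -736 / 6517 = -0.11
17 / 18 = 0.94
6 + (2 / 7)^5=100874 / 16807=6.00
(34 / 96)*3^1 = 17 / 16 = 1.06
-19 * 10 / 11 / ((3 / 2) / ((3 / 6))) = -190 / 33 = -5.76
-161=-161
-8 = -8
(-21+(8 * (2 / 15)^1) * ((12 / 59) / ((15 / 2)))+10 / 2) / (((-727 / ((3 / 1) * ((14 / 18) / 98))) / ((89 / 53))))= 449272 / 511499025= 0.00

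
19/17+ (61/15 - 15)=-2503/255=-9.82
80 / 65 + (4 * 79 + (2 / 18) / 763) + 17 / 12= 113783953 / 357084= 318.65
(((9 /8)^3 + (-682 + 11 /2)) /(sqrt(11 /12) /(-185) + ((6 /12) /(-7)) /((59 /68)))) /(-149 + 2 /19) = -1578042773490225 /28540034775232 + 69075958182455 * sqrt(33) /114160139100928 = -51.82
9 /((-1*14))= -9 /14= -0.64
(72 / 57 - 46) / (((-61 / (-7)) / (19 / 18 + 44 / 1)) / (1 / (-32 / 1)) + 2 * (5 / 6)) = 14476350 / 1463437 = 9.89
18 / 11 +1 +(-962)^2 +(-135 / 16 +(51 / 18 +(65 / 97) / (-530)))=2512061555533 / 2714448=925441.03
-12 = -12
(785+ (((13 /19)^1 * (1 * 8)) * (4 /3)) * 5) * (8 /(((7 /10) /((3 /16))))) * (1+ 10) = 19363.72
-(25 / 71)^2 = -625 / 5041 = -0.12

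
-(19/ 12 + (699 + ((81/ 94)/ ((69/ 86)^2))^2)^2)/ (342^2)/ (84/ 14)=-2252033791680837537088159/ 3218094761800702040928288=-0.70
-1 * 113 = -113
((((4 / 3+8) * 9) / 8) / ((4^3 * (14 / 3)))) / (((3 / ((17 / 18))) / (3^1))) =17 / 512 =0.03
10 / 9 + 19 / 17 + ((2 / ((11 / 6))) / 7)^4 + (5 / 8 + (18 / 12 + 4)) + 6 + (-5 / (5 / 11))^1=144328614169 / 43027322184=3.35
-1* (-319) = 319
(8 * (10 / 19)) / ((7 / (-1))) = -80 / 133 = -0.60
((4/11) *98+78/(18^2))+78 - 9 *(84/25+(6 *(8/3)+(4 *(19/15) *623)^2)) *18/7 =-4793942856959/20790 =-230588882.01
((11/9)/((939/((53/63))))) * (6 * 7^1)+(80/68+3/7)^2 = 941414519/359023833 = 2.62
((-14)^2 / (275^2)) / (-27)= -196 / 2041875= -0.00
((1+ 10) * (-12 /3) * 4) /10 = -88 /5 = -17.60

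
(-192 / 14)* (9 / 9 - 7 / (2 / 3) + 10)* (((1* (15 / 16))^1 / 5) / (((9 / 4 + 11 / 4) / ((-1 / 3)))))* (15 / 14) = 9 / 98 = 0.09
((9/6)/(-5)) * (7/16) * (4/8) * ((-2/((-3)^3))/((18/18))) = -7/1440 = -0.00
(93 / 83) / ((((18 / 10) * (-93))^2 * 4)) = 25 / 2500956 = 0.00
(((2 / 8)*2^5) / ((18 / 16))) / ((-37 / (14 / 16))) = -56 / 333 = -0.17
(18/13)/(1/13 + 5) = 3/11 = 0.27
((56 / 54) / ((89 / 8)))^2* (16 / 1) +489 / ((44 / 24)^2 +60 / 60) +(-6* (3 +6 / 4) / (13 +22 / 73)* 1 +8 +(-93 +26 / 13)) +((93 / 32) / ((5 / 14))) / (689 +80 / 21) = 27.25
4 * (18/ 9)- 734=-726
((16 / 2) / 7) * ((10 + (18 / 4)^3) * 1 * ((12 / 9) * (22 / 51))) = 71192 / 1071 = 66.47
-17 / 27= -0.63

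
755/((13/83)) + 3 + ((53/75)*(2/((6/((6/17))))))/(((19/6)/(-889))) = 503884716/104975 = 4800.04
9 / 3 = 3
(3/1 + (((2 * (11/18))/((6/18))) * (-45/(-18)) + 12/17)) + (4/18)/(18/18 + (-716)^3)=1445856016537/112320878670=12.87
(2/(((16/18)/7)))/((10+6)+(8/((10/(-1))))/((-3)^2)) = 2835/2864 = 0.99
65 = 65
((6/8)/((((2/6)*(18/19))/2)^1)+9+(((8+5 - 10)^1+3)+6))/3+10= 223/12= 18.58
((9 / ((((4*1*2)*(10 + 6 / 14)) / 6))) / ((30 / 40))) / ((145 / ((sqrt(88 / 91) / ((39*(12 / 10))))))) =sqrt(2002) / 357773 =0.00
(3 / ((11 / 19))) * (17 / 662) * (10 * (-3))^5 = -11773350000 / 3641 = -3233548.48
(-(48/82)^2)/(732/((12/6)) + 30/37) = -592/633737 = -0.00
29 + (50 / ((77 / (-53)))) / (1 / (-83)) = 222183 / 77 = 2885.49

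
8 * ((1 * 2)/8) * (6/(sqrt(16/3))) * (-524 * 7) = -11004 * sqrt(3) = -19059.49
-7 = -7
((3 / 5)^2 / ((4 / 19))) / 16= 171 / 1600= 0.11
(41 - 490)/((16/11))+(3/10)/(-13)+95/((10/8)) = -242019/1040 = -232.71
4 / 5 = 0.80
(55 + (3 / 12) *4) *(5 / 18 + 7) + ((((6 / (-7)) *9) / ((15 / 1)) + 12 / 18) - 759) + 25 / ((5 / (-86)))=-246107 / 315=-781.29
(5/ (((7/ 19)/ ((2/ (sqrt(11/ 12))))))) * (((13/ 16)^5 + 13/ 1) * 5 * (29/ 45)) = 38577661655 * sqrt(33)/ 181665792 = 1219.89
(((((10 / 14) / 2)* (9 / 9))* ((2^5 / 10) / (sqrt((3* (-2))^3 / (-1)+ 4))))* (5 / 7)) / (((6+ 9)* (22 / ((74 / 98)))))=74* sqrt(55) / 4357815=0.00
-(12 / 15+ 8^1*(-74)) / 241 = 2956 / 1205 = 2.45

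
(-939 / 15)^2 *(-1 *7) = -685783 / 25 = -27431.32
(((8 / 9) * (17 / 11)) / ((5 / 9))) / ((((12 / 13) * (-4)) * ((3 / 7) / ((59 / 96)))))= -91273 / 95040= -0.96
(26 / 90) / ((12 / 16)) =52 / 135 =0.39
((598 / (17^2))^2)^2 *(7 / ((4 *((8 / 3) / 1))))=167843314821 / 13951514882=12.03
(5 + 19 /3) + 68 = 238 /3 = 79.33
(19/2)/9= 19/18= 1.06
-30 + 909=879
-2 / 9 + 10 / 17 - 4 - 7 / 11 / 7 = -6269 / 1683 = -3.72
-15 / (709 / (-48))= 720 / 709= 1.02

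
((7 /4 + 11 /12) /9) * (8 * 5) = 320 /27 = 11.85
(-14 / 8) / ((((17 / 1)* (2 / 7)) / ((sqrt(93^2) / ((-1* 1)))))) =4557 / 136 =33.51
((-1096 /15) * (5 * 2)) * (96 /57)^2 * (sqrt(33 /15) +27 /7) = -20201472 /2527 - 2244608 * sqrt(55) /5415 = -11068.39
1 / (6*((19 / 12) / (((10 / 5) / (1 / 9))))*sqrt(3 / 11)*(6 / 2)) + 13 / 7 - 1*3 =-8 / 7 + 4*sqrt(33) / 19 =0.07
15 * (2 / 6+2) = 35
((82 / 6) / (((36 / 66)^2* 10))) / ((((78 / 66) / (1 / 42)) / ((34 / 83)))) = 927707 / 24471720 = 0.04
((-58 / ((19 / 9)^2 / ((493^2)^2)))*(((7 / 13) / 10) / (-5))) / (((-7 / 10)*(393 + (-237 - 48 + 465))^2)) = -30836010161322 / 856026665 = -36022.25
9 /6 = 3 /2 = 1.50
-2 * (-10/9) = 20/9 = 2.22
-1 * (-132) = 132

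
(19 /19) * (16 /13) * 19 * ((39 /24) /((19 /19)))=38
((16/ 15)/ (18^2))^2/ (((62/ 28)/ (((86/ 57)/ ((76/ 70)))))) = 67424/ 9912260385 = 0.00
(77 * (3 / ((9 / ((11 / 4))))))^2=717409 / 144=4982.01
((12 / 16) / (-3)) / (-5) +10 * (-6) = -1199 / 20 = -59.95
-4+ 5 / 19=-3.74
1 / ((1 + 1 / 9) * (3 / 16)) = 4.80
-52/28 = -13/7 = -1.86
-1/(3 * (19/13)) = -13/57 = -0.23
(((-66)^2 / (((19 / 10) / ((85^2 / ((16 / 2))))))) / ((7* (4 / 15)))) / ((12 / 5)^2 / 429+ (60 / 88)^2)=7735252078125 / 3335507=2319063.36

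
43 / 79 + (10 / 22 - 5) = -3477 / 869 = -4.00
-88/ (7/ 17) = -213.71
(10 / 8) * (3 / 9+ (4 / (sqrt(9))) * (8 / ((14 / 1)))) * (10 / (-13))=-575 / 546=-1.05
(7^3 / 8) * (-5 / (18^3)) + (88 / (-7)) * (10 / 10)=-4117733 / 326592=-12.61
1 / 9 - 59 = -530 / 9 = -58.89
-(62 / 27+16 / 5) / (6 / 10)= -742 / 81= -9.16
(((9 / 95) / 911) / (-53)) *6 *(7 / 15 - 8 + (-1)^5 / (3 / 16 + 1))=42966 / 435754075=0.00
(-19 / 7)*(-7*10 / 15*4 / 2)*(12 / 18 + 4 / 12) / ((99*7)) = 76 / 2079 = 0.04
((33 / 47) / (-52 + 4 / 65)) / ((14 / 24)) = -6435 / 277676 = -0.02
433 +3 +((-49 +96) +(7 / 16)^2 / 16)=1978417 / 4096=483.01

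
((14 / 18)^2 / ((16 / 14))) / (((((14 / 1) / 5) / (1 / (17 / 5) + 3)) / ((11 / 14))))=2695 / 5508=0.49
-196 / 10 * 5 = -98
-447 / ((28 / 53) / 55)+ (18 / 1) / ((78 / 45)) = -16935285 / 364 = -46525.51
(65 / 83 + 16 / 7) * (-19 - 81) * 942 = -167958600 / 581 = -289085.37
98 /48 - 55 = -1271 /24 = -52.96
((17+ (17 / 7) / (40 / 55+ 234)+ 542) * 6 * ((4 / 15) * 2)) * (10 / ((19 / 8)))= 1293254784 / 171703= 7531.93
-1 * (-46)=46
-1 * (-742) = 742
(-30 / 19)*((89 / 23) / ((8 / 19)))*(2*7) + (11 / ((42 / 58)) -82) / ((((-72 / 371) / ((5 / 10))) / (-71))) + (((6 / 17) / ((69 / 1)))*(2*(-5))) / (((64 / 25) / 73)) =-12425.65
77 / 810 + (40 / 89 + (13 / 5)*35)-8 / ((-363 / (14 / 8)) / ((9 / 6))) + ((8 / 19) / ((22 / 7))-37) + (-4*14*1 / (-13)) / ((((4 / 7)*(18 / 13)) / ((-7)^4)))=2175576877987 / 165734910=13126.85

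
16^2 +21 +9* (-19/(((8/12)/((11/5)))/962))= -2712898/5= -542579.60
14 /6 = 7 /3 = 2.33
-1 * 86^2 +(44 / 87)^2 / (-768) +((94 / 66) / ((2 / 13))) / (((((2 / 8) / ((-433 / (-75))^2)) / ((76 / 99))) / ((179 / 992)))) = -55384566746973419 / 7665656130000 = -7225.03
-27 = -27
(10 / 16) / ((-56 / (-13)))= 65 / 448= 0.15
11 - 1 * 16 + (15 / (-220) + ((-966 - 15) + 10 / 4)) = -43277 / 44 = -983.57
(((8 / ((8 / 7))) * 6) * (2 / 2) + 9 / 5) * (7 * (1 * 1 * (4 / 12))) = 511 / 5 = 102.20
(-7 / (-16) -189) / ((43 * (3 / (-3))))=3017 / 688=4.39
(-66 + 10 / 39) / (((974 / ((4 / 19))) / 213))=-3.03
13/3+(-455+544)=280/3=93.33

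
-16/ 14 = -8/ 7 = -1.14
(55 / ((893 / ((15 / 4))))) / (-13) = -825 / 46436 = -0.02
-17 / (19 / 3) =-51 / 19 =-2.68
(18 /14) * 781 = 7029 /7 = 1004.14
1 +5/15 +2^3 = 28/3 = 9.33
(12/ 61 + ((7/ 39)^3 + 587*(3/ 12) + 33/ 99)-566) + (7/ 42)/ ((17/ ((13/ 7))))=-721156255135/ 1722386484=-418.70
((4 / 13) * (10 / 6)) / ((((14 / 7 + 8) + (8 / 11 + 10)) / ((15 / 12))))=0.03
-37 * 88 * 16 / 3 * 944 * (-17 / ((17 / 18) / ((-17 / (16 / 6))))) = -1881082368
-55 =-55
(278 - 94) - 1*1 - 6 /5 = 909 /5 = 181.80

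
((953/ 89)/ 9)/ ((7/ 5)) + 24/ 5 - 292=-8027827/ 28035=-286.35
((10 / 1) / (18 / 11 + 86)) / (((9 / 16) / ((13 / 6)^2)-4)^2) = 12566840 / 1658111089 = 0.01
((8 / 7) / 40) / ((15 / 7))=1 / 75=0.01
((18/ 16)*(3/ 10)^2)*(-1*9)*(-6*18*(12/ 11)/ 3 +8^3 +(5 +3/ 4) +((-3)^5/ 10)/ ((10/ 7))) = -185025303/ 440000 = -420.51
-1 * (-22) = 22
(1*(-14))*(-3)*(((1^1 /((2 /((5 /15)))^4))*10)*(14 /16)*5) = 1225 /864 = 1.42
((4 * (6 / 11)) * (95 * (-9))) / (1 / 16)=-328320 / 11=-29847.27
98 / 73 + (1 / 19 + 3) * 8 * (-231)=-7822570 / 1387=-5639.92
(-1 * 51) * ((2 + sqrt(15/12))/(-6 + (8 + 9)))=-102/11- 51 * sqrt(5)/22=-14.46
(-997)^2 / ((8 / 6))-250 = 2981027 / 4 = 745256.75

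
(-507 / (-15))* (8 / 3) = 1352 / 15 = 90.13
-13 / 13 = -1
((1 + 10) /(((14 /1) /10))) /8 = 55 /56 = 0.98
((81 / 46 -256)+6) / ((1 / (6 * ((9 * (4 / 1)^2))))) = -4933008 / 23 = -214478.61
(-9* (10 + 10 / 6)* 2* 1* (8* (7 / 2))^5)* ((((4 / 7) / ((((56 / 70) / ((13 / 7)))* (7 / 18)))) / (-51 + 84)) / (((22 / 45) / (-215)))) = 19879292160000 / 121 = 164291670743.80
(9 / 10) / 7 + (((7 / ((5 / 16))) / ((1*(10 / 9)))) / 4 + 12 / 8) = 1167 / 175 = 6.67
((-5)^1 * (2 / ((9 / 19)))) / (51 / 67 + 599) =-6365 / 180828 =-0.04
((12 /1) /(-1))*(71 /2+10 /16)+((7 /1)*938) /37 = -18947 /74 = -256.04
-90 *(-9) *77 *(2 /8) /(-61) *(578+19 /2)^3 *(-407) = 20589877246640625 /976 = 21096185703525.23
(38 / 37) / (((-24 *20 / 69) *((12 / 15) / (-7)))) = 3059 / 2368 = 1.29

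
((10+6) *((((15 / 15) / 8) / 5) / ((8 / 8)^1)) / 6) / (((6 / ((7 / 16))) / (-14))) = -49 / 720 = -0.07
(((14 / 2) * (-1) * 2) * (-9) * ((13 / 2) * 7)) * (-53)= -303849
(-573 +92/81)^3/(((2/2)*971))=-99387960734161/516029211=-192601.42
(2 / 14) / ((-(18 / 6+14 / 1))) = -1 / 119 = -0.01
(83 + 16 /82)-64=787 /41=19.20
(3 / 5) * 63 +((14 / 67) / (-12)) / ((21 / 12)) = 37979 / 1005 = 37.79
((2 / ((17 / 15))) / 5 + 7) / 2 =125 / 34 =3.68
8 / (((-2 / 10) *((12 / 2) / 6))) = -40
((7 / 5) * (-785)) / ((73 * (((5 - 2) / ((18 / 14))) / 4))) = -1884 / 73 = -25.81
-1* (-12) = 12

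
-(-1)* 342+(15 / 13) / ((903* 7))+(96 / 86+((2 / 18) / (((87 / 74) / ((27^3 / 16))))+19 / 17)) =49747543091 / 108030104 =460.50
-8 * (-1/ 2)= 4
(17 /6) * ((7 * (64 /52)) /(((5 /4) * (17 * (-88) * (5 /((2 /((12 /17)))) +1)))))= -476 /100815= -0.00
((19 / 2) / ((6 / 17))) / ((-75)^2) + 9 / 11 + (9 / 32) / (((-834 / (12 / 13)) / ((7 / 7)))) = 0.82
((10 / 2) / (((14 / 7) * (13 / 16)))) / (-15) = -8 / 39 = -0.21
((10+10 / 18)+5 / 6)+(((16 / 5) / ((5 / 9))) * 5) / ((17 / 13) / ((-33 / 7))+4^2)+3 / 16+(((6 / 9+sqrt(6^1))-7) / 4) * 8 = 3600919 / 4856400+2 * sqrt(6) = 5.64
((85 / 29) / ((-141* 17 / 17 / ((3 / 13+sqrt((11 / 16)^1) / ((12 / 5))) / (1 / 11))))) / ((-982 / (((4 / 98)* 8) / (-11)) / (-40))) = 27200 / 426301421+8500* sqrt(11) / 295131753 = 0.00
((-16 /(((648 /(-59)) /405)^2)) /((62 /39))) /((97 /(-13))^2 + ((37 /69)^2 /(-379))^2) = -1867540919962509800775 /7597486494414355184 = -245.81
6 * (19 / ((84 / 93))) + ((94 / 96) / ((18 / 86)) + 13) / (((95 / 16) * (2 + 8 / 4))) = 9118169 / 71820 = 126.96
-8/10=-4/5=-0.80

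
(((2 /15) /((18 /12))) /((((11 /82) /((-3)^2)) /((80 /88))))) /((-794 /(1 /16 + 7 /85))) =-8077 /8166290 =-0.00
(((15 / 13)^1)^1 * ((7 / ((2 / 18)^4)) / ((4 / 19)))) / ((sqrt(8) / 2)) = 13089195 * sqrt(2) / 104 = 177989.59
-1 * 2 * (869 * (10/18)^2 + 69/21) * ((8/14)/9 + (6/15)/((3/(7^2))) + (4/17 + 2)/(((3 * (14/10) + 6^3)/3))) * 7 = -25189.88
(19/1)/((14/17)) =23.07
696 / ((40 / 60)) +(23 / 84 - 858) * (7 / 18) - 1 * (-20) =730.44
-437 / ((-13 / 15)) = 6555 / 13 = 504.23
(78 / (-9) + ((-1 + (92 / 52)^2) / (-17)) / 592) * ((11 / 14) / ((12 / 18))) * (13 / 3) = -60805657 / 1373736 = -44.26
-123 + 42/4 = -225/2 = -112.50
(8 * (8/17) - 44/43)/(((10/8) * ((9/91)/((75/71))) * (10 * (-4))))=-30394/51901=-0.59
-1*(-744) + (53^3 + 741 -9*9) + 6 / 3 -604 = 149679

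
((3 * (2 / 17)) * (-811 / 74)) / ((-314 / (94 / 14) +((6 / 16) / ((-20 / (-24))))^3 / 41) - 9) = 37507128000 / 540722200573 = 0.07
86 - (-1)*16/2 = 94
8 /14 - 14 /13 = -46 /91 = -0.51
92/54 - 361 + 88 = -7325/27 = -271.30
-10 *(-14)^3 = 27440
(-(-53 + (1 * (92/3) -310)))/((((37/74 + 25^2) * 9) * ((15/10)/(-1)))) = -3988/101331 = -0.04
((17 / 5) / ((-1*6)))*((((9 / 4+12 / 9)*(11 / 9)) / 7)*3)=-8041 / 7560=-1.06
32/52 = 8/13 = 0.62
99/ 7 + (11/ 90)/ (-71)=632533/ 44730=14.14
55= 55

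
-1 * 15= -15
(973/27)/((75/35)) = 6811/405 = 16.82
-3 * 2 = -6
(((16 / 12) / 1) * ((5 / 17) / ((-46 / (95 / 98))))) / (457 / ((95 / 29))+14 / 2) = -45125 / 799964886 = -0.00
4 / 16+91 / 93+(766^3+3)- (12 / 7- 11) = 1170381105175 / 2604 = 449455109.51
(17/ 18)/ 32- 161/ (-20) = 23269/ 2880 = 8.08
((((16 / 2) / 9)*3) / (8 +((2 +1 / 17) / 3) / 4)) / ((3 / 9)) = 1632 / 1667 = 0.98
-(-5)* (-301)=-1505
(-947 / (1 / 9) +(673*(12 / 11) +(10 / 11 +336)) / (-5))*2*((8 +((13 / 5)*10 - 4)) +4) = -32677196 / 55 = -594130.84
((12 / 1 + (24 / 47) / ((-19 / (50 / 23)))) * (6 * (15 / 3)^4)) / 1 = 919755000 / 20539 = 44780.90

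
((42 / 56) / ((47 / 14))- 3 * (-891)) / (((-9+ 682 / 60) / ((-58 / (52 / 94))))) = -109308105 / 923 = -118426.98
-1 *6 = -6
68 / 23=2.96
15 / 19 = 0.79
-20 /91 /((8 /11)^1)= -55 /182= -0.30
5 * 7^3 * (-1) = -1715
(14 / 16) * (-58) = -203 / 4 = -50.75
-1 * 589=-589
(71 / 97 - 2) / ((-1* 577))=123 / 55969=0.00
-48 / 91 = -0.53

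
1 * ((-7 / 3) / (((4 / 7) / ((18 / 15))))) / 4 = -49 / 40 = -1.22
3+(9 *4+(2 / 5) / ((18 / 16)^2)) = 15923 / 405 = 39.32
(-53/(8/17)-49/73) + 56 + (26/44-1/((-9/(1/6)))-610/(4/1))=-36283033/173448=-209.19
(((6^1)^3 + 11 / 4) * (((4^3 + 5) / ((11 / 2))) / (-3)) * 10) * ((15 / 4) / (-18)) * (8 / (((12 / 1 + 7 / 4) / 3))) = 402500 / 121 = 3326.45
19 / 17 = 1.12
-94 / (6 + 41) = -2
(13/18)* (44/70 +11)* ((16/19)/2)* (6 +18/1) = 169312/1995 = 84.87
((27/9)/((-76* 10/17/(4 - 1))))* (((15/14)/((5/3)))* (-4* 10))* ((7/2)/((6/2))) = 459/76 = 6.04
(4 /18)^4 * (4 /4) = 16 /6561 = 0.00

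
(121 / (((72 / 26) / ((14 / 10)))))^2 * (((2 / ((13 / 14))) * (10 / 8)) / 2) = 65284219 / 12960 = 5037.36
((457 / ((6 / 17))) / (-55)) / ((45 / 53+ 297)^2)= -0.00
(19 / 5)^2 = 361 / 25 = 14.44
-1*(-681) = 681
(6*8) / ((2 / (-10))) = -240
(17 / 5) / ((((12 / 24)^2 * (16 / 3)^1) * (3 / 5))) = 17 / 4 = 4.25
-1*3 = -3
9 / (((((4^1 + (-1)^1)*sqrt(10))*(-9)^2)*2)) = sqrt(10) / 540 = 0.01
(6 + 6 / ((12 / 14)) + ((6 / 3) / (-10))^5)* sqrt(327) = 40624* sqrt(327) / 3125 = 235.08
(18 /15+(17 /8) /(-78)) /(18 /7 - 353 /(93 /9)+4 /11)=-8734033 /232555440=-0.04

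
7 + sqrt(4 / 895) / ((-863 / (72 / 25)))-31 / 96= 641 / 96-144 * sqrt(895) / 19309625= 6.68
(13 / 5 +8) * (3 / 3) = 10.60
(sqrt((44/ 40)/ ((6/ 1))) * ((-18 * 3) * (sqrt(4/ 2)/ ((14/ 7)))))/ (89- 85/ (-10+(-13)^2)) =-1431 * sqrt(330)/ 140660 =-0.18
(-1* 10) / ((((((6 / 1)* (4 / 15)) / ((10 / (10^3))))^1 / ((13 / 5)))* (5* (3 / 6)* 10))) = -13 / 2000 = -0.01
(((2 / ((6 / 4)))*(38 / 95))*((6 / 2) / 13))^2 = 64 / 4225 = 0.02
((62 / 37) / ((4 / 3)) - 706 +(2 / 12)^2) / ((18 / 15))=-4693405 / 7992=-587.26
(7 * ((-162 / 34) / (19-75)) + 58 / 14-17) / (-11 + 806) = -3891 / 252280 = -0.02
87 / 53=1.64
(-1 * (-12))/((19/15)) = 180/19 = 9.47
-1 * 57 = -57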